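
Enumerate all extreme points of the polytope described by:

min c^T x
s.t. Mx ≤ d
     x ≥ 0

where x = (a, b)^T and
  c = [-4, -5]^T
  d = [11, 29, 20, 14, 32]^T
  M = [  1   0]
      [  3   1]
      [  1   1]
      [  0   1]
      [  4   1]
Each vertex is the intersection of two constraint boundaries that also satisfies all remaining constraints:
  a = 0 and b = 0 → (0, 0)
  4a + b = 32 and b = 0 → (8, 0)
  b = 14 and 4a + b = 32 → (4.5, 14)
  b = 14 and a = 0 → (0, 14)

Vertices: (0, 0), (8, 0), (4.5, 14), (0, 14)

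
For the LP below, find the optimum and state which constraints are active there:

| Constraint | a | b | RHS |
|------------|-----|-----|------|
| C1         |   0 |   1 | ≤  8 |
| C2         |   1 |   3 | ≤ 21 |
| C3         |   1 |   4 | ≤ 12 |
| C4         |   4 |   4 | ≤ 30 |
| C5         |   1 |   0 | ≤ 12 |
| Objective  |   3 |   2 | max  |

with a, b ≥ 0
Optimal: a = 7.5, b = 0
Slack at optimum:
  C1: slack = 8
  C2: slack = 13.5
  C3: slack = 4.5
  C4: slack = 0 (binding)
  C5: slack = 4.5
  a ≥ 0: a = 7.5
  b ≥ 0: b = 0 (binding)
Binding constraints: C4, b ≥ 0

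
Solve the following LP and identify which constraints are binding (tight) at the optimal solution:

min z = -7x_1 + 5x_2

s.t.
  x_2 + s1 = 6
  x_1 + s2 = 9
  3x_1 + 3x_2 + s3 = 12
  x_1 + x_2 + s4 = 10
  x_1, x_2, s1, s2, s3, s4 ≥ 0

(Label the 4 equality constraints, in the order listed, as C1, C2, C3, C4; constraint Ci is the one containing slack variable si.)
Optimal: x_1 = 4, x_2 = 0
Binding: C3, x_2 ≥ 0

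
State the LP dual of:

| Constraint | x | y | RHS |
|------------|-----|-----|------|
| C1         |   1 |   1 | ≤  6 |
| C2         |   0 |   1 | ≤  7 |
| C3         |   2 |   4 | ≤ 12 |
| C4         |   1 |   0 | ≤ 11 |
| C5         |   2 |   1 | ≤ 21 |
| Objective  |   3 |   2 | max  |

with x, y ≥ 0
Minimize: z = 6y1 + 7y2 + 12y3 + 11y4 + 21y5

Subject to:
  C1: -y1 - 2y3 - y4 - 2y5 ≤ -3
  C2: -y1 - y2 - 4y3 - y5 ≤ -2
  y1, y2, y3, y4, y5 ≥ 0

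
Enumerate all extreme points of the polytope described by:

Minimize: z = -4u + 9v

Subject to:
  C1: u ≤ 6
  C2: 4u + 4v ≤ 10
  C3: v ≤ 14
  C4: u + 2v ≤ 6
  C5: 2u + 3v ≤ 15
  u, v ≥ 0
Each vertex is the intersection of two constraint boundaries that also satisfies all remaining constraints:
  u = 0 and v = 0 → (0, 0)
  4u + 4v = 10 and v = 0 → (2.5, 0)
  4u + 4v = 10 and u = 0 → (0, 2.5)

Vertices: (0, 0), (2.5, 0), (0, 2.5)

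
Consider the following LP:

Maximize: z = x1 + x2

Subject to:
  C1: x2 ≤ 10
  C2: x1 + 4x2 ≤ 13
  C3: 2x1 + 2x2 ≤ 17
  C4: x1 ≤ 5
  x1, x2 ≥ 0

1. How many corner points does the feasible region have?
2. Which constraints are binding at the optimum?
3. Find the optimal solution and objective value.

1. 4
2. C2, C4
3. x1 = 5, x2 = 2, z = 7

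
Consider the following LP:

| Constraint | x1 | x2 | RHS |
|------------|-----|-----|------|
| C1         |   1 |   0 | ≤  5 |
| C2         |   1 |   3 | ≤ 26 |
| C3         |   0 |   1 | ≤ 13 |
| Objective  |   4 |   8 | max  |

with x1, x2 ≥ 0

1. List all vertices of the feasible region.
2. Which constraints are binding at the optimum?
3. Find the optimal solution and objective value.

1. (0, 0), (5, 0), (5, 7), (0, 8.667)
2. C1, C2
3. x1 = 5, x2 = 7, z = 76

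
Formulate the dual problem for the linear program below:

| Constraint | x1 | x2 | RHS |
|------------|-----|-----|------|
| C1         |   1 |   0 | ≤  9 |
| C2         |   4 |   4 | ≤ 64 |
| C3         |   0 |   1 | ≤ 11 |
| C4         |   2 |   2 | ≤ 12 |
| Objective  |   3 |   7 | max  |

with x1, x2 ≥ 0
Minimize: z = 9y1 + 64y2 + 11y3 + 12y4

Subject to:
  C1: -y1 - 4y2 - 2y4 ≤ -3
  C2: -4y2 - y3 - 2y4 ≤ -7
  y1, y2, y3, y4 ≥ 0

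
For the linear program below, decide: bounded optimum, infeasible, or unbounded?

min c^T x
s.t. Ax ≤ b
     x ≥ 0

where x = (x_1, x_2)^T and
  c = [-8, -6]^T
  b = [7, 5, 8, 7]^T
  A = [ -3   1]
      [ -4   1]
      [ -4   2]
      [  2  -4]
Feasible point: (0, 0) satisfies every constraint, so the LP is feasible.
Direction d = (1, 1): for each constraint row a, a·d ≤ 0 —
  (-3)(1) + (1)(1) = -2 ≤ 0
  (-4)(1) + (1)(1) = -3 ≤ 0
  (-4)(1) + (2)(1) = -2 ≤ 0
  (2)(1) + (-4)(1) = -2 ≤ 0
and d ≥ 0, so (0, 0) + t·d stays feasible for every t ≥ 0. Along this ray z = -8x_1 - 6x_2 changes by -14 per unit t, so z → −∞.

Unbounded: there is a feasible ray along which z → −∞.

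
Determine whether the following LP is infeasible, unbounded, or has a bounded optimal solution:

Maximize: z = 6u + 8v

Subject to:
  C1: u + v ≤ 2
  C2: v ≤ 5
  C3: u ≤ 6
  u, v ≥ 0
The point (0, 2) satisfies every constraint, so the LP is feasible; the constraints give u ≤ 6 and v ≤ 5, which with u, v ≥ 0 keep the feasible region inside a bounded box. A feasible, bounded LP attains a finite optimum at a vertex.

Evaluating z = 6u + 8v at each vertex:
  (0, 0): z = 0
  (2, 0): z = 12
  (0, 2): z = 16

Bounded optimum: z* = 16 at (0, 2).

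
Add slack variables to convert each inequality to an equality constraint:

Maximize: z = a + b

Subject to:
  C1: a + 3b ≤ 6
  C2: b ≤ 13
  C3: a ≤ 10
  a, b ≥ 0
max z = a + b

s.t.
  a + 3b + s1 = 6
  b + s2 = 13
  a + s3 = 10
  a, b, s1, s2, s3 ≥ 0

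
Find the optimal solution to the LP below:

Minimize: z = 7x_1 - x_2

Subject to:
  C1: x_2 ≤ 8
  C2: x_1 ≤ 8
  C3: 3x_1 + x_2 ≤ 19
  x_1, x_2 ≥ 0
x_1 = 0, x_2 = 8, z = -8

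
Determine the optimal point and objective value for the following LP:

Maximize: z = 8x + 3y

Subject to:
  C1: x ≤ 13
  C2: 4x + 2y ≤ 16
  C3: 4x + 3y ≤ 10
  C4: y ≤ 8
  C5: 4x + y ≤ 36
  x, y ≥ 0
x = 2.5, y = 0, z = 20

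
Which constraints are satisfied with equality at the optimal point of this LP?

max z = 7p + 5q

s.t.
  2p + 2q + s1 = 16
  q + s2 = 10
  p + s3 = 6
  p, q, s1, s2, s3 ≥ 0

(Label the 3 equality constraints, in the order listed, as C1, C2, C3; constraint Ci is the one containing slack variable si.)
Optimal: p = 6, q = 2
Binding: C1, C3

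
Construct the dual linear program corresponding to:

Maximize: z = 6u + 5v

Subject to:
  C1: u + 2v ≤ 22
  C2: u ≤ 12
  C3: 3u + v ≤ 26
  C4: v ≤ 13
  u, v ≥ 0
Minimize: z = 22y1 + 12y2 + 26y3 + 13y4

Subject to:
  C1: -y1 - y2 - 3y3 ≤ -6
  C2: -2y1 - y3 - y4 ≤ -5
  y1, y2, y3, y4 ≥ 0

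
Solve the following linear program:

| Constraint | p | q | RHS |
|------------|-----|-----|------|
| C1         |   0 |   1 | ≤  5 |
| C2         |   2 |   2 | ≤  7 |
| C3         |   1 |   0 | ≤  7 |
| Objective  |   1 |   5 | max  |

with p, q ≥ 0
Each vertex is the intersection of two constraint boundaries that also satisfies all remaining constraints:
  p = 0 and q = 0 → (0, 0)
  2p + 2q = 7 and q = 0 → (3.5, 0)
  2p + 2q = 7 and p = 0 → (0, 3.5)

Evaluating z = p + 5q at each vertex:
  (0, 0): z = 0
  (3.5, 0): z = 3.5
  (0, 3.5): z = 17.5

The maximum is at (0, 3.5) with z = 17.5.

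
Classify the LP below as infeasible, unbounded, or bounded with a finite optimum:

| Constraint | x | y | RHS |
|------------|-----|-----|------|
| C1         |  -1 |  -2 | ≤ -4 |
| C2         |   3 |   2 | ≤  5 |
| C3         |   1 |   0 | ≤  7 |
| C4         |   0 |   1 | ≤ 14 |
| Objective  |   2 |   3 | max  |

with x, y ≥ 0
The point (0, 2.5) satisfies every constraint, so the LP is feasible; the constraints give x ≤ 7 and y ≤ 14, which with x, y ≥ 0 keep the feasible region inside a bounded box. A feasible, bounded LP attains a finite optimum at a vertex.

Evaluating z = 2x + 3y at each vertex:
  (0, 2): z = 6
  (0.5, 1.75): z = 6.25
  (0, 2.5): z = 7.5

Bounded optimum: z* = 7.5 at (0, 2.5).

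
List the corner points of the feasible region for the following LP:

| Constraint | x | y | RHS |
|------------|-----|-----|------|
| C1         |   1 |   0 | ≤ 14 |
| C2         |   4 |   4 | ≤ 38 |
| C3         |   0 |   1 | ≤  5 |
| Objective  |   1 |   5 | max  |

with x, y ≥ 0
Each vertex is the intersection of two constraint boundaries that also satisfies all remaining constraints:
  x = 0 and y = 0 → (0, 0)
  4x + 4y = 38 and y = 0 → (9.5, 0)
  4x + 4y = 38 and y = 5 → (4.5, 5)
  y = 5 and x = 0 → (0, 5)

Vertices: (0, 0), (9.5, 0), (4.5, 5), (0, 5)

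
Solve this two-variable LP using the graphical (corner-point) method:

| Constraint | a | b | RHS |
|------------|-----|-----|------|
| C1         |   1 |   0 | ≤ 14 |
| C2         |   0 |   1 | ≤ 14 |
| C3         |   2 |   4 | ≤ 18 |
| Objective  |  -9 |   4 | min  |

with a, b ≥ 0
Each vertex is the intersection of two constraint boundaries that also satisfies all remaining constraints:
  a = 0 and b = 0 → (0, 0)
  2a + 4b = 18 and b = 0 → (9, 0)
  2a + 4b = 18 and a = 0 → (0, 4.5)

Evaluating z = -9a + 4b at each vertex:
  (0, 0): z = 0
  (9, 0): z = -81
  (0, 4.5): z = 18

The minimum is at (9, 0) with z = -81.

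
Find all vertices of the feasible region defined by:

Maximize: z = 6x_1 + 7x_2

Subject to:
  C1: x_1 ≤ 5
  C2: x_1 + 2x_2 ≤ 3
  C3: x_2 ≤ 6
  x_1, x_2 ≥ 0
Each vertex is the intersection of two constraint boundaries that also satisfies all remaining constraints:
  x_1 = 0 and x_2 = 0 → (0, 0)
  x_1 + 2x_2 = 3 and x_2 = 0 → (3, 0)
  x_1 + 2x_2 = 3 and x_1 = 0 → (0, 1.5)

Vertices: (0, 0), (3, 0), (0, 1.5)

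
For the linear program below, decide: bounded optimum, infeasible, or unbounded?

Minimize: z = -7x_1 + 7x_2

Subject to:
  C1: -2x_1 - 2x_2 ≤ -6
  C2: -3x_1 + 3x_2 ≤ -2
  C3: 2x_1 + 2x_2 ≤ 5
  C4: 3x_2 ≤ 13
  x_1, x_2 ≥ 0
C3 requires 2x_1 + 2x_2 ≤ 5, while C1 (-2x_1 - 2x_2 ≤ -6) is equivalent to 2x_1 + 2x_2 ≥ 6. Together they would need 6 ≤ 2x_1 + 2x_2 ≤ 5, which is impossible since 6 > 5. No point satisfies all constraints.

Infeasible: no point satisfies all constraints simultaneously.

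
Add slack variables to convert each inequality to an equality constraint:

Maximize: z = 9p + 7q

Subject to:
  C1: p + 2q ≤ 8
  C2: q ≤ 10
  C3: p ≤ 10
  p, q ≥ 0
max z = 9p + 7q

s.t.
  p + 2q + s1 = 8
  q + s2 = 10
  p + s3 = 10
  p, q, s1, s2, s3 ≥ 0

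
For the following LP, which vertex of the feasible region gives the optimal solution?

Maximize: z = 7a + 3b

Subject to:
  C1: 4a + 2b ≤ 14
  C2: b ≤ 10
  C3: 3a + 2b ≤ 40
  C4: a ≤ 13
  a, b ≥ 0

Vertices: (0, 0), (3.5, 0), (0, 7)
(3.5, 0) with z = 24.5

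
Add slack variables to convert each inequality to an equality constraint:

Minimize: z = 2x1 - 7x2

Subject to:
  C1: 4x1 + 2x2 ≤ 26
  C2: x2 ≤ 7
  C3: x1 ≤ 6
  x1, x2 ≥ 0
min z = 2x1 - 7x2

s.t.
  4x1 + 2x2 + s1 = 26
  x2 + s2 = 7
  x1 + s3 = 6
  x1, x2, s1, s2, s3 ≥ 0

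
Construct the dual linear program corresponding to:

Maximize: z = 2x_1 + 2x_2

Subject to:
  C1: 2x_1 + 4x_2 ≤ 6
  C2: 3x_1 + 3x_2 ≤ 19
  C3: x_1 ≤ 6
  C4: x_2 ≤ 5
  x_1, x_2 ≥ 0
Minimize: z = 6y1 + 19y2 + 6y3 + 5y4

Subject to:
  C1: -2y1 - 3y2 - y3 ≤ -2
  C2: -4y1 - 3y2 - y4 ≤ -2
  y1, y2, y3, y4 ≥ 0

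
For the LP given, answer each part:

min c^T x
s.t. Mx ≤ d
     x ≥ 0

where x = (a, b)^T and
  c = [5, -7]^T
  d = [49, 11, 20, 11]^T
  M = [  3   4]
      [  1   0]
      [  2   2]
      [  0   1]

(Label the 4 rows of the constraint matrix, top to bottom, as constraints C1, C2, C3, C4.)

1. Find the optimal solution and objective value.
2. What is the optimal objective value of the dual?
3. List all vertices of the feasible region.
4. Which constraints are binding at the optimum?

1. a = 0, b = 10, z = -70
2. -70 (by strong duality, equal to the primal optimum)
3. (0, 0), (10, 0), (0, 10)
4. C3, a ≥ 0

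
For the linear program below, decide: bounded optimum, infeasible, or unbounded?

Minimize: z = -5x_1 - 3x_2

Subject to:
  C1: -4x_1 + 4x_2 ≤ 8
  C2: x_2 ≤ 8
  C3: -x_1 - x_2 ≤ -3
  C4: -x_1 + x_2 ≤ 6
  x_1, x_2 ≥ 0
Feasible point: (1, 2) satisfies every constraint, so the LP is feasible.
Direction d = (1, 0): for each constraint row a, a·d ≤ 0 —
  (-4)(1) + (4)(0) = -4 ≤ 0
  (0)(1) + (1)(0) = 0 ≤ 0
  (-1)(1) + (-1)(0) = -1 ≤ 0
  (-1)(1) + (1)(0) = -1 ≤ 0
and d ≥ 0, so (1, 2) + t·d stays feasible for every t ≥ 0. Along this ray z = -5x_1 - 3x_2 changes by -5 per unit t, so z → −∞.

Unbounded: there is a feasible ray along which z → −∞.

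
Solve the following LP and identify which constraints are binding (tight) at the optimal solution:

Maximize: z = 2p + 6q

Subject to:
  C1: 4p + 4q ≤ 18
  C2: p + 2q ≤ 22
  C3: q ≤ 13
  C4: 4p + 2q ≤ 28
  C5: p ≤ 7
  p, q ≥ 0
Optimal: p = 0, q = 4.5
Slack at optimum:
  C1: slack = 0 (binding)
  C2: slack = 13
  C3: slack = 8.5
  C4: slack = 19
  C5: slack = 7
  p ≥ 0: p = 0 (binding)
  q ≥ 0: q = 4.5
Binding constraints: C1, p ≥ 0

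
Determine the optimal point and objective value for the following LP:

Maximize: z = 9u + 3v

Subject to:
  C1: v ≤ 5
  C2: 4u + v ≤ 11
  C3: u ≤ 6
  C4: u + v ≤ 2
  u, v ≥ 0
Each vertex is the intersection of two constraint boundaries that also satisfies all remaining constraints:
  u = 0 and v = 0 → (0, 0)
  u + v = 2 and v = 0 → (2, 0)
  u + v = 2 and u = 0 → (0, 2)

Evaluating z = 9u + 3v at each vertex:
  (0, 0): z = 0
  (2, 0): z = 18
  (0, 2): z = 6

The maximum is at (2, 0) with z = 18.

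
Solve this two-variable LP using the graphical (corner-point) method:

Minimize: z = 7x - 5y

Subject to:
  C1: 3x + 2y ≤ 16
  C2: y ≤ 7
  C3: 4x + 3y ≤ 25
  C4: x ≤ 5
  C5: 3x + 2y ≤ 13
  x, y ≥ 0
x = 0, y = 6.5, z = -32.5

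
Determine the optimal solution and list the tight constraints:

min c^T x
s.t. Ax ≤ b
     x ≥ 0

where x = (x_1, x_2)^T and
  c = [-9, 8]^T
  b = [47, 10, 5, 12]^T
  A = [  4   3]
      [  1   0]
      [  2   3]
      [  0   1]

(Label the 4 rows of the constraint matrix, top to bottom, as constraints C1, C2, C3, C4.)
Optimal: x_1 = 2.5, x_2 = 0
Slack at optimum:
  C1: slack = 37
  C2: slack = 7.5
  C3: slack = 0 (binding)
  C4: slack = 12
  x_1 ≥ 0: x_1 = 2.5
  x_2 ≥ 0: x_2 = 0 (binding)
Binding constraints: C3, x_2 ≥ 0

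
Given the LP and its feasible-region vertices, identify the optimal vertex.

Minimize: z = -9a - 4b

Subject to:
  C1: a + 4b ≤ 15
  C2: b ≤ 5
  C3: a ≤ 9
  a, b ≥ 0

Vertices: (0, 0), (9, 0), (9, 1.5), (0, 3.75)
Evaluating z = -9a - 4b at each vertex:
  (0, 0): z = 0
  (9, 0): z = -81
  (9, 1.5): z = -87
  (0, 3.75): z = -15

The smallest value is z = -87, attained at (9, 1.5).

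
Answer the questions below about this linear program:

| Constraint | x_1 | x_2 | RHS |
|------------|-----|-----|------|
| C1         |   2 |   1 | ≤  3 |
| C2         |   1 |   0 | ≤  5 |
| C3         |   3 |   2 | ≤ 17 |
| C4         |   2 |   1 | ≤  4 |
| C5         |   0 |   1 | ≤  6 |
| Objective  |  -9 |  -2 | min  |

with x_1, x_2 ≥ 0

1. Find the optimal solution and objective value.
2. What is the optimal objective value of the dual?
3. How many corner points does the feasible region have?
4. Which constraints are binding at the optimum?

1. x_1 = 1.5, x_2 = 0, z = -13.5
2. -13.5 (by strong duality, equal to the primal optimum)
3. 3
4. C1, x_2 ≥ 0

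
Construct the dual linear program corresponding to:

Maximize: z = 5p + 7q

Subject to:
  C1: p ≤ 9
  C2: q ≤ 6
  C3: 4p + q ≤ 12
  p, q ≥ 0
Minimize: z = 9y1 + 6y2 + 12y3

Subject to:
  C1: -y1 - 4y3 ≤ -5
  C2: -y2 - y3 ≤ -7
  y1, y2, y3 ≥ 0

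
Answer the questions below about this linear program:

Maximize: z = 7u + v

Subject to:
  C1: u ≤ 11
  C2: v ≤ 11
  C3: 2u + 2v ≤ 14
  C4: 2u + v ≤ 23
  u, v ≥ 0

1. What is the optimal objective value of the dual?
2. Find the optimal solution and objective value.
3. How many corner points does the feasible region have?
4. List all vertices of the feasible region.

1. 49 (by strong duality, equal to the primal optimum)
2. u = 7, v = 0, z = 49
3. 3
4. (0, 0), (7, 0), (0, 7)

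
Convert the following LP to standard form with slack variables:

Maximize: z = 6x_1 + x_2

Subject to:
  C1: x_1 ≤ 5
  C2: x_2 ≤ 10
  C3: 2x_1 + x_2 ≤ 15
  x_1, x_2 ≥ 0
max z = 6x_1 + x_2

s.t.
  x_1 + s1 = 5
  x_2 + s2 = 10
  2x_1 + x_2 + s3 = 15
  x_1, x_2, s1, s2, s3 ≥ 0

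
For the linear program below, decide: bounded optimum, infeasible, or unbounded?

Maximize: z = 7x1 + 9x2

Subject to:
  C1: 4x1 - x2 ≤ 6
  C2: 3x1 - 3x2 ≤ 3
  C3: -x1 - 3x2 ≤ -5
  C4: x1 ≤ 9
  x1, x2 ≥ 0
Feasible point: (0, 2) satisfies every constraint, so the LP is feasible.
Direction d = (0, 1): for each constraint row a, a·d ≤ 0 —
  (4)(0) + (-1)(1) = -1 ≤ 0
  (3)(0) + (-3)(1) = -3 ≤ 0
  (-1)(0) + (-3)(1) = -3 ≤ 0
  (1)(0) + (0)(1) = 0 ≤ 0
and d ≥ 0, so (0, 2) + t·d stays feasible for every t ≥ 0. Along this ray z = 7x1 + 9x2 changes by 9 per unit t, so z → +∞.

Unbounded: there is a feasible ray along which z → +∞.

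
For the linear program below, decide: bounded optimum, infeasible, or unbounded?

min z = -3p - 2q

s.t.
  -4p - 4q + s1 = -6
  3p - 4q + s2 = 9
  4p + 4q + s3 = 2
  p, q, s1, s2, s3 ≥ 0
The row 4p + 4q + s3 = 2 with s3 ≥ 0 requires 4p + 4q ≤ 2, while the row -4p - 4q + s1 = -6 with s1 ≥ 0 is equivalent to 4p + 4q ≥ 6. Together they would need 6 ≤ 4p + 4q ≤ 2, which is impossible since 6 > 2. No point satisfies all constraints.

Infeasible — the constraint set is empty.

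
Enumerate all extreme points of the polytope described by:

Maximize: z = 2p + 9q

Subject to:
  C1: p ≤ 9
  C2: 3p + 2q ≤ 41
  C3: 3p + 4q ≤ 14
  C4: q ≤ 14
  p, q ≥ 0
Each vertex is the intersection of two constraint boundaries that also satisfies all remaining constraints:
  p = 0 and q = 0 → (0, 0)
  3p + 4q = 14 and q = 0 → (4.667, 0)
  3p + 4q = 14 and p = 0 → (0, 3.5)

Vertices: (0, 0), (4.667, 0), (0, 3.5)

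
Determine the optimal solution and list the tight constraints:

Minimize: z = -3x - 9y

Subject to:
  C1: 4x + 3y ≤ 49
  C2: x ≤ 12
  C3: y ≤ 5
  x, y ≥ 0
Optimal: x = 8.5, y = 5
Binding: C1, C3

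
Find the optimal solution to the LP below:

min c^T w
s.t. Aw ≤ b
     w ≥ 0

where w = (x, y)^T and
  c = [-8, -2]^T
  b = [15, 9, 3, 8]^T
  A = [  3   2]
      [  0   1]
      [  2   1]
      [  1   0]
Each vertex is the intersection of two constraint boundaries that also satisfies all remaining constraints:
  x = 0 and y = 0 → (0, 0)
  2x + y = 3 and y = 0 → (1.5, 0)
  2x + y = 3 and x = 0 → (0, 3)

Evaluating z = -8x - 2y at each vertex:
  (0, 0): z = 0
  (1.5, 0): z = -12
  (0, 3): z = -6

The minimum is at (1.5, 0) with z = -12.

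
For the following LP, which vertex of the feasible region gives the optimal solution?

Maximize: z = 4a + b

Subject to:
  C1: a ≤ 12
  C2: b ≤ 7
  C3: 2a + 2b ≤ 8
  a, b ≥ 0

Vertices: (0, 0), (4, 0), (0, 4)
(4, 0) with z = 16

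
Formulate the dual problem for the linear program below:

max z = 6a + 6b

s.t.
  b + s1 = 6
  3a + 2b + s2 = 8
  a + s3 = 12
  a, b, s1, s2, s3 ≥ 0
Minimize: z = 6y1 + 8y2 + 12y3

Subject to:
  C1: -3y2 - y3 ≤ -6
  C2: -y1 - 2y2 ≤ -6
  y1, y2, y3 ≥ 0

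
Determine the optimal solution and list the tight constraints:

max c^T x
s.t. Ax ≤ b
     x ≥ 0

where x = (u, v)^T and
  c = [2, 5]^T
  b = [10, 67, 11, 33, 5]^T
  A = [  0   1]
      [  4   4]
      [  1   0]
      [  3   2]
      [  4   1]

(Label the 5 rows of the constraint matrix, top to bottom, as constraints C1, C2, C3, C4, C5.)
Optimal: u = 0, v = 5
Slack at optimum:
  C1: slack = 5
  C2: slack = 47
  C3: slack = 11
  C4: slack = 23
  C5: slack = 0 (binding)
  u ≥ 0: u = 0 (binding)
  v ≥ 0: v = 5
Binding constraints: C5, u ≥ 0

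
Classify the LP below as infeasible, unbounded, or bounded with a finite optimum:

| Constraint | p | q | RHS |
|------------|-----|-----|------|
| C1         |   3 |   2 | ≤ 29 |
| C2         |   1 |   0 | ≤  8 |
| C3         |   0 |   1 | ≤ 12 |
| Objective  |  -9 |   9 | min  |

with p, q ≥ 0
The point (8, 0) satisfies every constraint, so the LP is feasible; the constraints give p ≤ 8 and q ≤ 12, which with p, q ≥ 0 keep the feasible region inside a bounded box. A feasible, bounded LP attains a finite optimum at a vertex.

Evaluating z = -9p + 9q at each vertex:
  (0, 0): z = 0
  (8, 0): z = -72
  (8, 2.5): z = -49.5
  (1.667, 12): z = 93
  (0, 12): z = 108

The LP has an optimal solution: (8, 0) with z = -72.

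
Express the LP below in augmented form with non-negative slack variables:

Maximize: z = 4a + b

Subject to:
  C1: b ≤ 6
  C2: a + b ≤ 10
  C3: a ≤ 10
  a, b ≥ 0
max z = 4a + b

s.t.
  b + s1 = 6
  a + b + s2 = 10
  a + s3 = 10
  a, b, s1, s2, s3 ≥ 0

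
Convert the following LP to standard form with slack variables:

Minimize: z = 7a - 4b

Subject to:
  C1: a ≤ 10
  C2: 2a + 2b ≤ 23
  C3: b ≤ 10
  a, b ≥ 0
min z = 7a - 4b

s.t.
  a + s1 = 10
  2a + 2b + s2 = 23
  b + s3 = 10
  a, b, s1, s2, s3 ≥ 0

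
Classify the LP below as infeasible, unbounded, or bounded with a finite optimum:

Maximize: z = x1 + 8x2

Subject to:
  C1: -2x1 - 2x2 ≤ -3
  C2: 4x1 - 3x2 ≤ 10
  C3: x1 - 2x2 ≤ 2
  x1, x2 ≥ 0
Feasible point: (0, 2) satisfies every constraint, so the LP is feasible.
Direction d = (0, 1): for each constraint row a, a·d ≤ 0 —
  (-2)(0) + (-2)(1) = -2 ≤ 0
  (4)(0) + (-3)(1) = -3 ≤ 0
  (1)(0) + (-2)(1) = -2 ≤ 0
and d ≥ 0, so (0, 2) + t·d stays feasible for every t ≥ 0. Along this ray z = x1 + 8x2 changes by 8 per unit t, so z → +∞.

The LP is unbounded; z can be made arbitrarily large.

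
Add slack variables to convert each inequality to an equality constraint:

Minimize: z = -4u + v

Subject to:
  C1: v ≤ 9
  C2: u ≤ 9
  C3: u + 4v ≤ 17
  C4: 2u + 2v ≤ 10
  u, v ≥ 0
min z = -4u + v

s.t.
  v + s1 = 9
  u + s2 = 9
  u + 4v + s3 = 17
  2u + 2v + s4 = 10
  u, v, s1, s2, s3, s4 ≥ 0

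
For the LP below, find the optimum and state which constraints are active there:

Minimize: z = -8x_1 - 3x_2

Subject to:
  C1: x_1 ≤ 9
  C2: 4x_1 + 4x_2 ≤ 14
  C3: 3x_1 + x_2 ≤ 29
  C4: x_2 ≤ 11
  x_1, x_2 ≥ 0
Optimal: x_1 = 3.5, x_2 = 0
Slack at optimum:
  C1: slack = 5.5
  C2: slack = 0 (binding)
  C3: slack = 18.5
  C4: slack = 11
  x_1 ≥ 0: x_1 = 3.5
  x_2 ≥ 0: x_2 = 0 (binding)
Binding constraints: C2, x_2 ≥ 0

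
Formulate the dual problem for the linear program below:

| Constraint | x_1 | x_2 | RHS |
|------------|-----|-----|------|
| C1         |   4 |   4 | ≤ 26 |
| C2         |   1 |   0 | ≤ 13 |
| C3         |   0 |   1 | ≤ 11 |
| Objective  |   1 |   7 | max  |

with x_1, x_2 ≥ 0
Minimize: z = 26y1 + 13y2 + 11y3

Subject to:
  C1: -4y1 - y2 ≤ -1
  C2: -4y1 - y3 ≤ -7
  y1, y2, y3 ≥ 0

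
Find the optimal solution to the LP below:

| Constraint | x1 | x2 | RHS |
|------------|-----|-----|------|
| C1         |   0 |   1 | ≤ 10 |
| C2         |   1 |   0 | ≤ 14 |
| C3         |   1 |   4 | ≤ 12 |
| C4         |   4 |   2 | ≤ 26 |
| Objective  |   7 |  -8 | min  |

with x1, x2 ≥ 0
Each vertex is the intersection of two constraint boundaries that also satisfies all remaining constraints:
  x1 = 0 and x2 = 0 → (0, 0)
  4x1 + 2x2 = 26 and x2 = 0 → (6.5, 0)
  x1 + 4x2 = 12 and 4x1 + 2x2 = 26 → (5.714, 1.571)
  x1 + 4x2 = 12 and x1 = 0 → (0, 3)

Evaluating z = 7x1 - 8x2 at each vertex:
  (0, 0): z = 0
  (6.5, 0): z = 45.5
  (5.714, 1.571): z = 27.43
  (0, 3): z = -24

The minimum is at (0, 3) with z = -24.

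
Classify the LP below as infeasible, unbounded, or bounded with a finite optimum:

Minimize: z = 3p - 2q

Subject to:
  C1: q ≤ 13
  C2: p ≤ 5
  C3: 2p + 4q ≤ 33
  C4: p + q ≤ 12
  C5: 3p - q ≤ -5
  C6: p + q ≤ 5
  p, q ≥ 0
The point (0, 5) satisfies every constraint, so the LP is feasible; the constraints give p ≤ 5 and q ≤ 13, which with p, q ≥ 0 keep the feasible region inside a bounded box. A feasible, bounded LP attains a finite optimum at a vertex.

Feasible with finite optimum z* = -10 at (0, 5).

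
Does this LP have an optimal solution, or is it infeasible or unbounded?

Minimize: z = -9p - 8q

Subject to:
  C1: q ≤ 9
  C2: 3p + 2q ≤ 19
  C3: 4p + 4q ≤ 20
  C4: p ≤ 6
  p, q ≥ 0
The point (5, 0) satisfies every constraint, so the LP is feasible; the constraints give p ≤ 6 and q ≤ 9, which with p, q ≥ 0 keep the feasible region inside a bounded box. A feasible, bounded LP attains a finite optimum at a vertex.

Bounded optimum: z* = -45 at (5, 0).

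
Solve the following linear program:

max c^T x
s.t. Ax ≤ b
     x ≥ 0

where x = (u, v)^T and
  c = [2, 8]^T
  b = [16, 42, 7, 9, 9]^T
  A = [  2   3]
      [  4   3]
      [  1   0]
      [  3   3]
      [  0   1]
Each vertex is the intersection of two constraint boundaries that also satisfies all remaining constraints:
  u = 0 and v = 0 → (0, 0)
  3u + 3v = 9 and v = 0 → (3, 0)
  3u + 3v = 9 and u = 0 → (0, 3)

Evaluating z = 2u + 8v at each vertex:
  (0, 0): z = 0
  (3, 0): z = 6
  (0, 3): z = 24

The maximum is at (0, 3) with z = 24.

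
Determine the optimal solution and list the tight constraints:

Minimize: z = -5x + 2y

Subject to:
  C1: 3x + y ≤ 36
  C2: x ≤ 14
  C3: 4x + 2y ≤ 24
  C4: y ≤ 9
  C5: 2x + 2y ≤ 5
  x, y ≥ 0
Optimal: x = 2.5, y = 0
Slack at optimum:
  C1: slack = 28.5
  C2: slack = 11.5
  C3: slack = 14
  C4: slack = 9
  C5: slack = 0 (binding)
  x ≥ 0: x = 2.5
  y ≥ 0: y = 0 (binding)
Binding constraints: C5, y ≥ 0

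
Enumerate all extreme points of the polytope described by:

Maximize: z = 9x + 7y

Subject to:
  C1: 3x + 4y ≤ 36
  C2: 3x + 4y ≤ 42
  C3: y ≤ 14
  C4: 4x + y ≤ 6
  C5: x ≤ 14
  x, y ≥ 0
Each vertex is the intersection of two constraint boundaries that also satisfies all remaining constraints:
  x = 0 and y = 0 → (0, 0)
  4x + y = 6 and y = 0 → (1.5, 0)
  4x + y = 6 and x = 0 → (0, 6)

Vertices: (0, 0), (1.5, 0), (0, 6)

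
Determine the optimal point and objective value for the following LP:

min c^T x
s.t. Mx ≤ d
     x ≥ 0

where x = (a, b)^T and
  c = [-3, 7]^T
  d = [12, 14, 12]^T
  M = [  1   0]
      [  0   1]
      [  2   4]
Each vertex is the intersection of two constraint boundaries that also satisfies all remaining constraints:
  a = 0 and b = 0 → (0, 0)
  2a + 4b = 12 and b = 0 → (6, 0)
  2a + 4b = 12 and a = 0 → (0, 3)

Evaluating z = -3a + 7b at each vertex:
  (0, 0): z = 0
  (6, 0): z = -18
  (0, 3): z = 21

The minimum is at (6, 0) with z = -18.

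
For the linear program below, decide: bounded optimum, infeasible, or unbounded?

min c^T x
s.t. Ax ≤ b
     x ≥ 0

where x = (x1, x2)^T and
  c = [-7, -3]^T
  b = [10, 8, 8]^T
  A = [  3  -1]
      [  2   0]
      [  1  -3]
Feasible point: (0, 0) satisfies every constraint, so the LP is feasible.
Direction d = (0, 1): for each constraint row a, a·d ≤ 0 —
  (3)(0) + (-1)(1) = -1 ≤ 0
  (2)(0) + (0)(1) = 0 ≤ 0
  (1)(0) + (-3)(1) = -3 ≤ 0
and d ≥ 0, so (0, 0) + t·d stays feasible for every t ≥ 0. Along this ray z = -7x1 - 3x2 changes by -3 per unit t, so z → −∞.

Unbounded: there is a feasible ray along which z → −∞.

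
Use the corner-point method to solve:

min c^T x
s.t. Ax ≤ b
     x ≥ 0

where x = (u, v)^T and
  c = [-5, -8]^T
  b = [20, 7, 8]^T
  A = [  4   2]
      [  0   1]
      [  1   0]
Each vertex is the intersection of two constraint boundaries that also satisfies all remaining constraints:
  u = 0 and v = 0 → (0, 0)
  4u + 2v = 20 and v = 0 → (5, 0)
  4u + 2v = 20 and v = 7 → (1.5, 7)
  v = 7 and u = 0 → (0, 7)

Evaluating z = -5u - 8v at each vertex:
  (0, 0): z = 0
  (5, 0): z = -25
  (1.5, 7): z = -63.5
  (0, 7): z = -56

The minimum is at (1.5, 7) with z = -63.5.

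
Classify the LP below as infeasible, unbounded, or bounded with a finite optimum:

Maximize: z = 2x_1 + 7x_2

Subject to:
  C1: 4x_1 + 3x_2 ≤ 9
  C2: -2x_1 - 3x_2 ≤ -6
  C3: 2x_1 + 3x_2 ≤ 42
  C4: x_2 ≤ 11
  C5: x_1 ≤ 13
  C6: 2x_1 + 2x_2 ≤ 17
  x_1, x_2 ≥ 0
The point (0, 3) satisfies every constraint, so the LP is feasible; the constraints give x_1 ≤ 13 and x_2 ≤ 11, which with x_1, x_2 ≥ 0 keep the feasible region inside a bounded box. A feasible, bounded LP attains a finite optimum at a vertex.

Evaluating z = 2x_1 + 7x_2 at each vertex:
  (1.5, 1): z = 10
  (0, 3): z = 21
  (0, 2): z = 14

The LP has an optimal solution: (0, 3) with z = 21.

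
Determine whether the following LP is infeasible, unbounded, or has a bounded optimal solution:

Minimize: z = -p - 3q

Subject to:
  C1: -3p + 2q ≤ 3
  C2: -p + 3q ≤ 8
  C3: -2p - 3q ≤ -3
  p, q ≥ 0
Feasible point: (0, 1) satisfies every constraint, so the LP is feasible.
Direction d = (1, 0): for each constraint row a, a·d ≤ 0 —
  (-3)(1) + (2)(0) = -3 ≤ 0
  (-1)(1) + (3)(0) = -1 ≤ 0
  (-2)(1) + (-3)(0) = -2 ≤ 0
and d ≥ 0, so (0, 1) + t·d stays feasible for every t ≥ 0. Along this ray z = -p - 3q changes by -1 per unit t, so z → −∞.

Unbounded: there is a feasible ray along which z → −∞.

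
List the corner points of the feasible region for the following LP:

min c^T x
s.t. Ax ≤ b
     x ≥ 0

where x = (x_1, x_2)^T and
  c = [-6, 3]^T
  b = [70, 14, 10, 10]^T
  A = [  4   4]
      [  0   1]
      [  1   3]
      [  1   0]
Each vertex is the intersection of two constraint boundaries that also satisfies all remaining constraints:
  x_1 = 0 and x_2 = 0 → (0, 0)
  x_1 + 3x_2 = 10 and x_1 = 10 → (10, 0)
  x_1 + 3x_2 = 10 and x_1 = 0 → (0, 3.333)

Vertices: (0, 0), (10, 0), (0, 3.333)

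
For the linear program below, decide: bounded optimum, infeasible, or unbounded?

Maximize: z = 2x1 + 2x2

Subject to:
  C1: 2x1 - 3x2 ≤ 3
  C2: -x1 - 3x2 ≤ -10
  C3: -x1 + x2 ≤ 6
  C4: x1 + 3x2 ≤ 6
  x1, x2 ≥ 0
C4 requires x1 + 3x2 ≤ 6, while C2 (-x1 - 3x2 ≤ -10) is equivalent to x1 + 3x2 ≥ 10. Together they would need 10 ≤ x1 + 3x2 ≤ 6, which is impossible since 10 > 6. No point satisfies all constraints.

Infeasible: no point satisfies all constraints simultaneously.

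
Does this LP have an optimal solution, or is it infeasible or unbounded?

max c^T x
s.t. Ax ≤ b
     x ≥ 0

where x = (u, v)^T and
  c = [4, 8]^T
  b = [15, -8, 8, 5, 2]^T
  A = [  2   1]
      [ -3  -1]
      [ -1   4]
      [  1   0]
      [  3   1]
One constraint requires 3u + v ≤ 2, while the constraint -3u - v ≤ -8 is equivalent to 3u + v ≥ 8. Together they would need 8 ≤ 3u + v ≤ 2, which is impossible since 8 > 2. No point satisfies all constraints.

Infeasible — the constraint set is empty.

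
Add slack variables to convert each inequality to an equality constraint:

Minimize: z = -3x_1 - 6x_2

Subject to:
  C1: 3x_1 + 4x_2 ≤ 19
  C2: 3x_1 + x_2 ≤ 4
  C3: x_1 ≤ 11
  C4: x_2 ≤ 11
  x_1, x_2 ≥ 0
min z = -3x_1 - 6x_2

s.t.
  3x_1 + 4x_2 + s1 = 19
  3x_1 + x_2 + s2 = 4
  x_1 + s3 = 11
  x_2 + s4 = 11
  x_1, x_2, s1, s2, s3, s4 ≥ 0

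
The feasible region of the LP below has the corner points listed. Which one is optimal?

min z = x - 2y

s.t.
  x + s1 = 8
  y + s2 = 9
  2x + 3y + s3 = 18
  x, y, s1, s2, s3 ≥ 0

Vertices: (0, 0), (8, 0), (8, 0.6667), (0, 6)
Evaluating z = x - 2y at each vertex:
  (0, 0): z = 0
  (8, 0): z = 8
  (8, 0.6667): z = 6.667
  (0, 6): z = -12

The smallest value is z = -12, attained at (0, 6).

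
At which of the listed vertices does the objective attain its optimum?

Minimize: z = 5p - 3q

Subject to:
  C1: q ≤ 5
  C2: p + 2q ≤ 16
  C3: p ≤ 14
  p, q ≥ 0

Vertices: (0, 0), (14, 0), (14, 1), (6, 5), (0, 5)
(0, 5) with z = -15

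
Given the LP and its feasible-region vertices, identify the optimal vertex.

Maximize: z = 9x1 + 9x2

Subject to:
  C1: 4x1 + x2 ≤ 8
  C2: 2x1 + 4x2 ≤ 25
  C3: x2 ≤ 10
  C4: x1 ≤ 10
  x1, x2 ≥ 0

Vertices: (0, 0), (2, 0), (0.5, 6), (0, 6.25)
(0.5, 6) with z = 58.5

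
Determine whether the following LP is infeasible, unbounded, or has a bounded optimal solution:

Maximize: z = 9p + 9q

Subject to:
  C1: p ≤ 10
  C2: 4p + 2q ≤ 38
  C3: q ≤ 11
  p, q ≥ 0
The point (4, 11) satisfies every constraint, so the LP is feasible; the constraints give p ≤ 10 and q ≤ 11, which with p, q ≥ 0 keep the feasible region inside a bounded box. A feasible, bounded LP attains a finite optimum at a vertex.

Bounded optimum: z* = 135 at (4, 11).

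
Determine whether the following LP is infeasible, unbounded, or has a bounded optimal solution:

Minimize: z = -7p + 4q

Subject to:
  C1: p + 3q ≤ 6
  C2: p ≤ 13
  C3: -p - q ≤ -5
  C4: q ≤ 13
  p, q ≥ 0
The point (6, 0) satisfies every constraint, so the LP is feasible; the constraints give p ≤ 13 and q ≤ 13, which with p, q ≥ 0 keep the feasible region inside a bounded box. A feasible, bounded LP attains a finite optimum at a vertex.

Evaluating z = -7p + 4q at each vertex:
  (5, 0): z = -35
  (6, 0): z = -42
  (4.5, 0.5): z = -29.5

The LP has an optimal solution: (6, 0) with z = -42.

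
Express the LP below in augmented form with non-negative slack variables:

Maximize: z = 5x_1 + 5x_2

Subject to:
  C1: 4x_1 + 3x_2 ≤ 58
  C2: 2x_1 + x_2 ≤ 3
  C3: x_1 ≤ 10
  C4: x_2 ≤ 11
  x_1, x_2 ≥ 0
max z = 5x_1 + 5x_2

s.t.
  4x_1 + 3x_2 + s1 = 58
  2x_1 + x_2 + s2 = 3
  x_1 + s3 = 10
  x_2 + s4 = 11
  x_1, x_2, s1, s2, s3, s4 ≥ 0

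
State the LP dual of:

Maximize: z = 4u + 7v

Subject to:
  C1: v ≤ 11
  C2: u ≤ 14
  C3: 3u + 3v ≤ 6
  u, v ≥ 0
Minimize: z = 11y1 + 14y2 + 6y3

Subject to:
  C1: -y2 - 3y3 ≤ -4
  C2: -y1 - 3y3 ≤ -7
  y1, y2, y3 ≥ 0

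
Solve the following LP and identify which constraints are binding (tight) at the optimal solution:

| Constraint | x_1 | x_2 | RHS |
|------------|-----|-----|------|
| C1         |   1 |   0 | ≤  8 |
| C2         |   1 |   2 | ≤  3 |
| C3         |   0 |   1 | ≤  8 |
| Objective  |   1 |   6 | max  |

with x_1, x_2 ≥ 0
Optimal: x_1 = 0, x_2 = 1.5
Slack at optimum:
  C1: slack = 8
  C2: slack = 0 (binding)
  C3: slack = 6.5
  x_1 ≥ 0: x_1 = 0 (binding)
  x_2 ≥ 0: x_2 = 1.5
Binding constraints: C2, x_1 ≥ 0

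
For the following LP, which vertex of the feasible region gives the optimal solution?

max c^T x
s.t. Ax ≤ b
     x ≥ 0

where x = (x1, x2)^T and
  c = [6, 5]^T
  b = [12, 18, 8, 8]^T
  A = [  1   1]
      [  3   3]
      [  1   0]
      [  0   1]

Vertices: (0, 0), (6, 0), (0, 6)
Evaluating z = 6x1 + 5x2 at each vertex:
  (0, 0): z = 0
  (6, 0): z = 36
  (0, 6): z = 30

The largest value is z = 36, attained at (6, 0).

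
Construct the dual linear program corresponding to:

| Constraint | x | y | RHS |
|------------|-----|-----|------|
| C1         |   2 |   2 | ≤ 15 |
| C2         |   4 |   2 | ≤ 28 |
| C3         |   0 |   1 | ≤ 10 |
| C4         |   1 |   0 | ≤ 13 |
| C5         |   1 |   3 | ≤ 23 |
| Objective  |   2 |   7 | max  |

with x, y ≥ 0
Minimize: z = 15y1 + 28y2 + 10y3 + 13y4 + 23y5

Subject to:
  C1: -2y1 - 4y2 - y4 - y5 ≤ -2
  C2: -2y1 - 2y2 - y3 - 3y5 ≤ -7
  y1, y2, y3, y4, y5 ≥ 0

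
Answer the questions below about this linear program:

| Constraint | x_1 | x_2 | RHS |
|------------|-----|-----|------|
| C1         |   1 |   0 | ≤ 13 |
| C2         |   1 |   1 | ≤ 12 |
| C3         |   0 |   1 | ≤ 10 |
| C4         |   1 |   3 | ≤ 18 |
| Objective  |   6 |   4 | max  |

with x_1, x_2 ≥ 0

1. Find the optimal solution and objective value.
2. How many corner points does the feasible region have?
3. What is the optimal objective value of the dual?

1. x_1 = 12, x_2 = 0, z = 72
2. 4
3. 72 (by strong duality, equal to the primal optimum)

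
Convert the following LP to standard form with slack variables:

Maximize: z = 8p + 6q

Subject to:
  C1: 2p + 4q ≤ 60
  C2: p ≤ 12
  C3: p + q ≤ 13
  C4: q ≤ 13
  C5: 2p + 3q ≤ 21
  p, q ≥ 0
max z = 8p + 6q

s.t.
  2p + 4q + s1 = 60
  p + s2 = 12
  p + q + s3 = 13
  q + s4 = 13
  2p + 3q + s5 = 21
  p, q, s1, s2, s3, s4, s5 ≥ 0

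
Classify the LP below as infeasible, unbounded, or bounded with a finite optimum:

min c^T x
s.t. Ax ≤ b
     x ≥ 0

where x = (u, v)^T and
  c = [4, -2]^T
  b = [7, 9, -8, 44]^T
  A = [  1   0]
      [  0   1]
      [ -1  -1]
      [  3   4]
The point (0, 9) satisfies every constraint, so the LP is feasible; the constraints give u ≤ 7 and v ≤ 9, which with u, v ≥ 0 keep the feasible region inside a bounded box. A feasible, bounded LP attains a finite optimum at a vertex.

Feasible with finite optimum z* = -18 at (0, 9).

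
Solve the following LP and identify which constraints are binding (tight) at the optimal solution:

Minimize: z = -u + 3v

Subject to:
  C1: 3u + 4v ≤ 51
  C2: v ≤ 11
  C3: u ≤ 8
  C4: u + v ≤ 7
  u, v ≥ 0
Optimal: u = 7, v = 0
Binding: C4, v ≥ 0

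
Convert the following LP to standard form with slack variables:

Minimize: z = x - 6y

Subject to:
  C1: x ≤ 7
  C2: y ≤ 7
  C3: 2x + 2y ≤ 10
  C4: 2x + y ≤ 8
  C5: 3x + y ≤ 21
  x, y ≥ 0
min z = x - 6y

s.t.
  x + s1 = 7
  y + s2 = 7
  2x + 2y + s3 = 10
  2x + y + s4 = 8
  3x + y + s5 = 21
  x, y, s1, s2, s3, s4, s5 ≥ 0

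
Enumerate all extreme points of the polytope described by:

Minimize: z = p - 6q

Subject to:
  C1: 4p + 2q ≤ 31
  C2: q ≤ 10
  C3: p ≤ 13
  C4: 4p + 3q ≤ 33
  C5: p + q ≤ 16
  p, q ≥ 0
Each vertex is the intersection of two constraint boundaries that also satisfies all remaining constraints:
  p = 0 and q = 0 → (0, 0)
  4p + 2q = 31 and q = 0 → (7.75, 0)
  4p + 2q = 31 and 4p + 3q = 33 → (6.75, 2)
  q = 10 and 4p + 3q = 33 → (0.75, 10)
  q = 10 and p = 0 → (0, 10)

Vertices: (0, 0), (7.75, 0), (6.75, 2), (0.75, 10), (0, 10)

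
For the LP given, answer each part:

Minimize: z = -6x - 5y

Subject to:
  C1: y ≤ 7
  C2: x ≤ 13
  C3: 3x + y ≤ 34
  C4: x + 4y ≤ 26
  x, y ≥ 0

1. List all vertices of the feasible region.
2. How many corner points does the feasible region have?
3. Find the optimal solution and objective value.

1. (0, 0), (11.33, 0), (10, 4), (0, 6.5)
2. 4
3. x = 10, y = 4, z = -80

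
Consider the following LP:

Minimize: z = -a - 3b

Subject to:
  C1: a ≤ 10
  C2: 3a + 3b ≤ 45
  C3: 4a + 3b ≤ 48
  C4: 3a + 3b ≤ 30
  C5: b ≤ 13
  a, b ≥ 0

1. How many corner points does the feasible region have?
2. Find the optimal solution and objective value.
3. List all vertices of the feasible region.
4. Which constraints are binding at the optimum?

1. 3
2. a = 0, b = 10, z = -30
3. (0, 0), (10, 0), (0, 10)
4. C4, a ≥ 0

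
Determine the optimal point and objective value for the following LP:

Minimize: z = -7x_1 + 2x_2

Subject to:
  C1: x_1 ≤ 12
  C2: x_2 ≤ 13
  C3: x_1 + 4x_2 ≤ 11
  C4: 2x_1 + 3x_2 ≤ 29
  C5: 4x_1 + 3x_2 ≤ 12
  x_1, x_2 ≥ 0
Each vertex is the intersection of two constraint boundaries that also satisfies all remaining constraints:
  x_1 = 0 and x_2 = 0 → (0, 0)
  4x_1 + 3x_2 = 12 and x_2 = 0 → (3, 0)
  x_1 + 4x_2 = 11 and 4x_1 + 3x_2 = 12 → (1.154, 2.462)
  x_1 + 4x_2 = 11 and x_1 = 0 → (0, 2.75)

Evaluating z = -7x_1 + 2x_2 at each vertex:
  (0, 0): z = 0
  (3, 0): z = -21
  (1.154, 2.462): z = -3.154
  (0, 2.75): z = 5.5

The minimum is at (3, 0) with z = -21.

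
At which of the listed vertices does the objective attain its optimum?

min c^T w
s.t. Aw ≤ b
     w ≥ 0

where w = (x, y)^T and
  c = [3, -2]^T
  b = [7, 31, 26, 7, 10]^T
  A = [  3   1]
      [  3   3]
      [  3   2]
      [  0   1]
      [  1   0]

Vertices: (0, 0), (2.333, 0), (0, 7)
(0, 7) with z = -14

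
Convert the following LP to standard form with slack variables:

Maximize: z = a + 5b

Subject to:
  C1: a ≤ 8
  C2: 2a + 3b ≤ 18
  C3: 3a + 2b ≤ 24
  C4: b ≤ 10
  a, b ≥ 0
max z = a + 5b

s.t.
  a + s1 = 8
  2a + 3b + s2 = 18
  3a + 2b + s3 = 24
  b + s4 = 10
  a, b, s1, s2, s3, s4 ≥ 0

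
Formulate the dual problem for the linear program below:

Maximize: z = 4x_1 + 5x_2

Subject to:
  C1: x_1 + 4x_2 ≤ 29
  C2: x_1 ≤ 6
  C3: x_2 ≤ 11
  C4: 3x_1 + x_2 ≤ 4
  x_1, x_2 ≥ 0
Minimize: z = 29y1 + 6y2 + 11y3 + 4y4

Subject to:
  C1: -y1 - y2 - 3y4 ≤ -4
  C2: -4y1 - y3 - y4 ≤ -5
  y1, y2, y3, y4 ≥ 0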